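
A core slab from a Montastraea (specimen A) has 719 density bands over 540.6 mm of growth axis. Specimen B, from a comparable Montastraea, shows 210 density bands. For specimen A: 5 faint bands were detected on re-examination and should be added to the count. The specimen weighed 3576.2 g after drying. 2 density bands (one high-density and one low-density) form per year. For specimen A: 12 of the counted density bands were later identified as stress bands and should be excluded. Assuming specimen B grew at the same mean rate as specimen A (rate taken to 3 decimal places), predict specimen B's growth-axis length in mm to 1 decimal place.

159.5 mm

Specimen A: adjusted count: 719 − 12 + 5 = 712 density bands.
Specimen A: with 2 density bands per year, 712 / 2 = 356 years.
A: 540.6 mm over 356 years gives 540.6 / 356 ≈ 1.519 mm/year.
Specimen B: with 2 density bands per year, 210 / 2 = 105 years. B's length ≈ 1.519 × 105 = 159.5 mm.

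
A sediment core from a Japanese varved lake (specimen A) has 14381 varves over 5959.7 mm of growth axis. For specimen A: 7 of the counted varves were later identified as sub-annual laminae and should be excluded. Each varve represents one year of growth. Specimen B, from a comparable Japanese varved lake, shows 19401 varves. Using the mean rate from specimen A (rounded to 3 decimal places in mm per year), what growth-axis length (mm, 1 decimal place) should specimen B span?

8051.4 mm

Specimen A: after corrections the count is 14381 − 7 = 14374 varves.
A: 5959.7 mm over 14374 years gives 5959.7 / 14374 ≈ 0.415 mm/yr.
B's length ≈ 0.415 × 19401 = 8051.4 mm.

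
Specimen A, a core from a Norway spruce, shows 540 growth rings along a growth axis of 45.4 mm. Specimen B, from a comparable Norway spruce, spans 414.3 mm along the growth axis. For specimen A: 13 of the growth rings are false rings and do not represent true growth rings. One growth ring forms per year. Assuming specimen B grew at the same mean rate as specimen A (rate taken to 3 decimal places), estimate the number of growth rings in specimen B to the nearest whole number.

Specimen A: true growth ring count = 540 − 13 = 527.
A: Mean rate = 45.4 mm / 527 years ≈ 0.086 mm/yr.
B spans 414.3 / 0.086 = 4817.44 years ≈ 4817 growth rings.

4817 growth rings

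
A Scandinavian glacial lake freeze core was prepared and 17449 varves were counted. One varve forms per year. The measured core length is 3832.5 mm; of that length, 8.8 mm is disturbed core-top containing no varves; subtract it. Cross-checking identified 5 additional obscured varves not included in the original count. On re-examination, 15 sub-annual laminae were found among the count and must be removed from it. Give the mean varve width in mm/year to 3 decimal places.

0.219 mm/year

Correcting the raw count gives 17449 − 15 + 5 = 17439 true varves.
Removing the 8.8 mm offcut leaves 3832.5 − 8.8 = 3823.7 mm.
Extension rate ≈ 3823.7 / 17439 = 0.219 mm/year.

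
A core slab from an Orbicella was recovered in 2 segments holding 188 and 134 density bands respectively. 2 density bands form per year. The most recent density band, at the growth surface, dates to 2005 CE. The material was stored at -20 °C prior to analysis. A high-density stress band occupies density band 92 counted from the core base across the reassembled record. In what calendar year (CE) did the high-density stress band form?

1890 CE

Total density bands = 188 + 134 = 322.
322 − 92 = 230 density bands lie beyond the high-density stress band toward the growth surface.
With 2 density bands per year, 230 / 2 = 115 years.
Counting back 115 years from 2005 CE places the high-density stress band in 2005 − 115 = 1890 CE.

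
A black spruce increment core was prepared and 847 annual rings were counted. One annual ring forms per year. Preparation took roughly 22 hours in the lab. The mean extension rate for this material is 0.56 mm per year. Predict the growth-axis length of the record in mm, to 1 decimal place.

474.3 mm

847 years of growth are recorded.
Length ≈ 0.56 × 847 = 474.3 mm.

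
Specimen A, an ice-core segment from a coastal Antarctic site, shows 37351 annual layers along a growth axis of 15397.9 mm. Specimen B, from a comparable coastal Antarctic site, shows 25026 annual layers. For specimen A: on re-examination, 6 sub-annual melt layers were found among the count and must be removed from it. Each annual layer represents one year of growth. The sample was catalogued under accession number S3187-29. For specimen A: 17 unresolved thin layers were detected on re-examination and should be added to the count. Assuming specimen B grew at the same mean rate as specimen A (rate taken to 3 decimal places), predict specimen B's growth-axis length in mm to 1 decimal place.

Specimen A: after corrections the count is 37351 − 6 + 17 = 37362 annual layers.
A: Mean rate = 15397.9 mm / 37362 years ≈ 0.412 mm/year.
B's length ≈ 0.412 × 25026 = 10310.7 mm.

10310.7 mm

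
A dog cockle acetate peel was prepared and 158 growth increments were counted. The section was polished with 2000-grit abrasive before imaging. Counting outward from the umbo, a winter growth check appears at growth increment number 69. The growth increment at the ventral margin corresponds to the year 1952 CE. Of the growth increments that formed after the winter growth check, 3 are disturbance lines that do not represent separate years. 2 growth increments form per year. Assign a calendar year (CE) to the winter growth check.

158 − 69 = 89 growth increments lie beyond the winter growth check toward the ventral margin.
Excluding 3 false growth increments: 89 − 3 = 86.
86 growth increments at 2 per year is 86 / 2 = 43 years.
Counting back 43 years from 1952 CE places the winter growth check in 1952 − 43 = 1909 CE.

1909 CE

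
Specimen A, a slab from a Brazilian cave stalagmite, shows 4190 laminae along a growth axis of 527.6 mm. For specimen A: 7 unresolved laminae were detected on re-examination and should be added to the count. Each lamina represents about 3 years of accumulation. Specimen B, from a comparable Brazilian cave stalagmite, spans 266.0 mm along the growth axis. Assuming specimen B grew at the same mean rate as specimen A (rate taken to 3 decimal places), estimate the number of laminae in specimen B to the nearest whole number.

Specimen A: correcting the raw count gives 4190 + 7 = 4197 true laminae.
Specimen A: at 3 years per lamina, 4197 × 3 = 12591 years.
A: 527.6 mm over 12591 years gives 527.6 / 12591 ≈ 0.042 mm/year.
For B, 266.0 / 0.042 = 6333.33 years; at 3 years per lamina that is 6333.33 / 3 ≈ 2111 laminae.

2111 laminae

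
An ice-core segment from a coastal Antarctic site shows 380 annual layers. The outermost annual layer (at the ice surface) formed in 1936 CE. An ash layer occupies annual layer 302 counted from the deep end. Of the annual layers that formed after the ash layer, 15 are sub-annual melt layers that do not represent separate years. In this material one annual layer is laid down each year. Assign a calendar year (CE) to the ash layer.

380 − 302 = 78 annual layers lie beyond the ash layer toward the ice surface.
Excluding 15 false annual layers: 78 − 15 = 63.
1936 − 63 = 1873 CE.

1873 CE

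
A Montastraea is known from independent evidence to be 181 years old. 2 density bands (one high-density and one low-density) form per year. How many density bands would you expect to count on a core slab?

362 density bands

Expected density bands: 181 × 2 = 362.
So 362 density bands should be present.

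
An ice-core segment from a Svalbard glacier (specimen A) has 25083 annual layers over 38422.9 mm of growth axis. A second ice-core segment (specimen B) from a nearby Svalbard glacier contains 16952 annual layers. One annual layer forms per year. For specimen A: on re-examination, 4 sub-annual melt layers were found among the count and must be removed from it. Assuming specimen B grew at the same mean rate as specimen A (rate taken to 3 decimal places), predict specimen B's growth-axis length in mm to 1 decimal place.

Specimen A: correcting the raw count gives 25083 − 4 = 25079 true annual layers.
A: Mean rate = 38422.9 mm / 25079 years ≈ 1.532 mm/yr.
Length of B = 1.532 × 16952 = 25970.5 mm.

25970.5 mm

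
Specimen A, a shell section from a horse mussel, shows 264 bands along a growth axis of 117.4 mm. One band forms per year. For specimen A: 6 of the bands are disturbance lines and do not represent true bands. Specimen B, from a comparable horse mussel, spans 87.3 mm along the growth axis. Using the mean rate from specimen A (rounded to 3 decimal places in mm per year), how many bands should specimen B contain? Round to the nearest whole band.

Specimen A: correcting the raw count gives 264 − 6 = 258 true bands.
A: Extension rate ≈ 117.4 / 258 = 0.455 mm per year.
For B, 87.3 / 0.455 = 191.87 years ≈ 192 bands.

192 bands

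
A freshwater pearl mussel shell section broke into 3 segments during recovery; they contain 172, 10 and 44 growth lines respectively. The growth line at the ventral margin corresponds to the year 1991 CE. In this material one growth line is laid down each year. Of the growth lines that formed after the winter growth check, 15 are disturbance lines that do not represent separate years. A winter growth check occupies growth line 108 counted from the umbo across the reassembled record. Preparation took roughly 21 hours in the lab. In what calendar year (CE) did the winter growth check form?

Total growth lines = 172 + 10 + 44 = 226.
The winter growth check sits at growth line 108 from the umbo, so 226 − 108 = 118 growth lines formed after it.
Removing the 15 false growth lines leaves 118 − 15 = 103 true growth lines beyond the winter growth check.
Counting back 103 years from 1991 CE places the winter growth check in 1991 − 103 = 1888 CE.

1888 CE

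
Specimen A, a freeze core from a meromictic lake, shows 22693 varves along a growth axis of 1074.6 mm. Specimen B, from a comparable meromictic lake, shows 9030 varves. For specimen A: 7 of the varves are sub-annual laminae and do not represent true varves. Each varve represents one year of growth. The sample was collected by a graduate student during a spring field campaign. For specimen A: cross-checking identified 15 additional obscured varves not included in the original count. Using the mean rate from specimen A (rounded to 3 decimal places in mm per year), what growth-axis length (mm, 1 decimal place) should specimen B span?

424.4 mm

Specimen A: true varve count = 22693 − 7 + 15 = 22701.
A: 1074.6 mm over 22701 years gives 1074.6 / 22701 ≈ 0.047 mm/yr.
B's length ≈ 0.047 × 9030 = 424.4 mm.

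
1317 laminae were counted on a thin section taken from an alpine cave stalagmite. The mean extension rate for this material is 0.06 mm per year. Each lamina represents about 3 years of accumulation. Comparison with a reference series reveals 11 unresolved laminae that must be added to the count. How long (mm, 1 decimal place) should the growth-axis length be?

239.0 mm

Correcting the raw count gives 1317 + 11 = 1328 true laminae.
At 3 years per lamina, 1328 × 3 = 3984 years.
3984 years at 0.06 mm/year gives 0.06 × 3984 = 239.0 mm.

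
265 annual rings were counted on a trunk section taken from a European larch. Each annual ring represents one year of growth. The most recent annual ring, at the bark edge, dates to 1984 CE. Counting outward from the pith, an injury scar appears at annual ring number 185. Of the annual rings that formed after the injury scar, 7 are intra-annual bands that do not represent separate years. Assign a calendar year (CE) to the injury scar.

1911 CE

The injury scar sits at annual ring 185 from the pith, so 265 − 185 = 80 annual rings formed after it.
Excluding 7 false annual rings: 80 − 7 = 73.
Counting back 73 years from 1984 CE places the injury scar in 1984 − 73 = 1911 CE.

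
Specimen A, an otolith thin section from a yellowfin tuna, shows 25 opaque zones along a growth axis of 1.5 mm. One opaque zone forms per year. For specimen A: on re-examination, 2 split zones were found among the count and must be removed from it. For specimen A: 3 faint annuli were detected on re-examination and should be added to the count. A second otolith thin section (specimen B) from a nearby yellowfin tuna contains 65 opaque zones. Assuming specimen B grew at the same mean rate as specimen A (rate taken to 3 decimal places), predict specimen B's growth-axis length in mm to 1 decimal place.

3.8 mm

Specimen A: adjusted count: 25 − 2 + 3 = 26 opaque zones.
A: Mean rate = 1.5 mm / 26 years ≈ 0.058 mm per year.
For B, 0.058 mm/year × 65 years = 3.8 mm.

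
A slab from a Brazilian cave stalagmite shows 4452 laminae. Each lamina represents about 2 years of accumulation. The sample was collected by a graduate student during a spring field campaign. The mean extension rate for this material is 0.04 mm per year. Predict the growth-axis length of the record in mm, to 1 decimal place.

356.2 mm

4452 laminae at 2 years each span 4452 × 2 = 8904 years.
Predicted length = 0.04 mm/year × 8904 years = 356.2 mm.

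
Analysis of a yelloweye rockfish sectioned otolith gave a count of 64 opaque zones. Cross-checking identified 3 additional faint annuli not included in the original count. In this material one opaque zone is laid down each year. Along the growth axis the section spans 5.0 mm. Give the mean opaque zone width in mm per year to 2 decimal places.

Adjusted count: 64 + 3 = 67 opaque zones.
Extension rate ≈ 5.0 / 67 = 0.07 mm per year.

0.07 mm per year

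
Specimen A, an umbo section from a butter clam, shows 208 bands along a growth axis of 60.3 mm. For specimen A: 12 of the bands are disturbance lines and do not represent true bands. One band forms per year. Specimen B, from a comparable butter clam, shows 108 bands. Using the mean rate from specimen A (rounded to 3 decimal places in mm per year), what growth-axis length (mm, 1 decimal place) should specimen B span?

Specimen A: adjusted count: 208 − 12 = 196 bands.
A: Extension rate ≈ 60.3 / 196 = 0.308 mm/yr.
B's length ≈ 0.308 × 108 = 33.3 mm.

33.3 mm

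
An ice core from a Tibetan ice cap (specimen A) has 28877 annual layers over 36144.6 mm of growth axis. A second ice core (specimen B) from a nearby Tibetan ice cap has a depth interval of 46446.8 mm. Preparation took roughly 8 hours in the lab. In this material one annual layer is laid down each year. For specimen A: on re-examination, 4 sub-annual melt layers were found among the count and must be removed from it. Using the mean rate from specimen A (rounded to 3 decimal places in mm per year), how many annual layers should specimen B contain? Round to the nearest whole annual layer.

Specimen A: correcting the raw count gives 28877 − 4 = 28873 true annual layers.
A: Extension rate ≈ 36144.6 / 28873 = 1.252 mm per year.
B spans 46446.8 / 1.252 = 37098.08 years ≈ 37098 annual layers.

37098 annual layers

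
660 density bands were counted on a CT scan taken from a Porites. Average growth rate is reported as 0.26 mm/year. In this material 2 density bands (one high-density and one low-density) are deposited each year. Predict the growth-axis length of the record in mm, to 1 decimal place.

With 2 density bands per year, 660 / 2 = 330 years.
Length ≈ 0.26 × 330 = 85.8 mm.

85.8 mm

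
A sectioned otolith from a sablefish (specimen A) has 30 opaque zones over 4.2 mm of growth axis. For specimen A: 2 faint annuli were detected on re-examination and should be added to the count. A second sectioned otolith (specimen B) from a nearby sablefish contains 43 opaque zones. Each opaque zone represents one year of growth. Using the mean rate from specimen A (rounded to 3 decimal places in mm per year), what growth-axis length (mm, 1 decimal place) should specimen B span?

5.6 mm

Specimen A: true opaque zone count = 30 + 2 = 32.
A: 4.2 mm over 32 years gives 4.2 / 32 ≈ 0.131 mm/yr.
B's length ≈ 0.131 × 43 = 5.6 mm.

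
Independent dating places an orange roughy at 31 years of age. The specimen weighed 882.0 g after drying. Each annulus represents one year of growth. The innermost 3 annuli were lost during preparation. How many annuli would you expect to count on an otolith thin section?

At one annulus per year, 31 years correspond to 31 annuli.
Subtracting the 3 annuli not captured gives 31 − 3 = 28 annuli in the record.

28 annuli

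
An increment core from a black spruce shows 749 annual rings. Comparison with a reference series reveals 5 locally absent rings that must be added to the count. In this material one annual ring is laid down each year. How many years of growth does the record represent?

754 years

Correcting the raw count gives 749 + 5 = 754 true annual rings.
At one annual ring per year, that is 754 years.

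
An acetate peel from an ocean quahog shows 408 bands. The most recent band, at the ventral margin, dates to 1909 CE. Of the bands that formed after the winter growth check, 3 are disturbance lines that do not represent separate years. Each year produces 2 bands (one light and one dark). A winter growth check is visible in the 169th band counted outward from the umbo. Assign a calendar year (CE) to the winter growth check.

1791 CE

408 − 169 = 239 bands lie beyond the winter growth check toward the ventral margin.
239 − 3 false = 236 true bands after the winter growth check.
236 bands at 2 per year is 236 / 2 = 118 years.
1909 − 118 = 1791 CE.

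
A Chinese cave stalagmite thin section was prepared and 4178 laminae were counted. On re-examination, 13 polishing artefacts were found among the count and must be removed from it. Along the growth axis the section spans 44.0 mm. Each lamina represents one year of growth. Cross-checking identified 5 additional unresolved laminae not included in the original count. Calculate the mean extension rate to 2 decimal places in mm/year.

0.01 mm/year

After corrections the count is 4178 − 13 + 5 = 4170 laminae.
44.0 mm over 4170 years gives 44.0 / 4170 ≈ 0.01 mm/year.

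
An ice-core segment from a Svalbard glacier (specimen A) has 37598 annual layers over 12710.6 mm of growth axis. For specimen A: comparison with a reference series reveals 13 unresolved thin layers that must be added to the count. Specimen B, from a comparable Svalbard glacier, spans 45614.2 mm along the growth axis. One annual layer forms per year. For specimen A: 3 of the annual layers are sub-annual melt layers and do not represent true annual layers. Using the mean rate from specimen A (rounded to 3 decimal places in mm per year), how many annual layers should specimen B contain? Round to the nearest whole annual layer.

Specimen A: adjusted count: 37598 − 3 + 13 = 37608 annual layers.
A: Extension rate ≈ 12710.6 / 37608 = 0.338 mm/yr.
Specimen B: 45614.2 mm / 0.338 mm per year = 134953.25 years ≈ 134953 annual layers.

134953 annual layers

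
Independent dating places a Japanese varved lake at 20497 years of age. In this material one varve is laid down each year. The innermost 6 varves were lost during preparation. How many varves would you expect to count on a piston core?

At one varve per year, 20497 years correspond to 20497 varves.
Less the 6 uncaptured varves: 20497 − 6 = 20491.

20491 varves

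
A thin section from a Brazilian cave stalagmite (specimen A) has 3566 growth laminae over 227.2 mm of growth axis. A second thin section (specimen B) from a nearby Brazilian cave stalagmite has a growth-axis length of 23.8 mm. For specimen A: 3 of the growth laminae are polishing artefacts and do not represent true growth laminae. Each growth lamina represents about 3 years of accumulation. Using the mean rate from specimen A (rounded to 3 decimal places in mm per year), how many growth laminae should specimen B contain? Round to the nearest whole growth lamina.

378 growth laminae

Specimen A: adjusted count: 3566 − 3 = 3563 growth laminae.
Specimen A: at 3 years per growth lamina, 3563 × 3 = 10689 years.
A: Extension rate ≈ 227.2 / 10689 = 0.021 mm/yr.
Specimen B: 23.8 mm / 0.021 mm per year = 1133.33 years; at 3 years per growth lamina that is 1133.33 / 3 ≈ 378 growth laminae.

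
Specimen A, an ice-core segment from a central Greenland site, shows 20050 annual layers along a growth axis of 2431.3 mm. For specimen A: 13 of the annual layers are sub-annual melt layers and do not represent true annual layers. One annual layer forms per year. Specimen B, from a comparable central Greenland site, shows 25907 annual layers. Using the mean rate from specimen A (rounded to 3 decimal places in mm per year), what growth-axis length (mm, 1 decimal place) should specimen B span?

Specimen A: true annual layer count = 20050 − 13 = 20037.
A: Mean rate = 2431.3 mm / 20037 years ≈ 0.121 mm per year.
Length of B = 0.121 × 25907 = 3134.7 mm.

3134.7 mm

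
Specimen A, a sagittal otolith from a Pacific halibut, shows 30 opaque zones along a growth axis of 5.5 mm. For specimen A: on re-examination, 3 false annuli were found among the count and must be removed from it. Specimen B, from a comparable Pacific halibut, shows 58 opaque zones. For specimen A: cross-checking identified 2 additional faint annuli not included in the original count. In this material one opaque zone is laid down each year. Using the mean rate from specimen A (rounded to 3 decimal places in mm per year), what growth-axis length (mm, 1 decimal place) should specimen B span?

Specimen A: true opaque zone count = 30 − 3 + 2 = 29.
A: Mean rate = 5.5 mm / 29 years ≈ 0.190 mm/yr.
Length of B = 0.190 × 58 = 11.0 mm.

11.0 mm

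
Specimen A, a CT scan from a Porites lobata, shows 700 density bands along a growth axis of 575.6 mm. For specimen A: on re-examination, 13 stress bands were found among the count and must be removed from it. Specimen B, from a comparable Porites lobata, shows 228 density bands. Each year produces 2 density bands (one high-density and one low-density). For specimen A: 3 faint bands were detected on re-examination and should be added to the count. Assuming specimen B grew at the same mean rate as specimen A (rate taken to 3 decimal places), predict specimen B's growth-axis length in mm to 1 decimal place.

Specimen A: adjusted count: 700 − 13 + 3 = 690 density bands.
Specimen A: with 2 density bands per year, 690 / 2 = 345 years.
A: Extension rate ≈ 575.6 / 345 = 1.668 mm per year.
Specimen B: dividing by 2 density bands per year: 228 / 2 = 114 years. For B, 1.668 mm/year × 114 years = 190.2 mm.

190.2 mm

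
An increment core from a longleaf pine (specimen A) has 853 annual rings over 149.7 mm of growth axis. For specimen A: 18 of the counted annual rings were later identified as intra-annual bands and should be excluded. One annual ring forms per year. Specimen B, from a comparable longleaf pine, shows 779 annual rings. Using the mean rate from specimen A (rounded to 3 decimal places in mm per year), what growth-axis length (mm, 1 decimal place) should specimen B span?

Specimen A: true annual ring count = 853 − 18 = 835.
A: Extension rate ≈ 149.7 / 835 = 0.179 mm/year.
Length of B = 0.179 × 779 = 139.4 mm.

139.4 mm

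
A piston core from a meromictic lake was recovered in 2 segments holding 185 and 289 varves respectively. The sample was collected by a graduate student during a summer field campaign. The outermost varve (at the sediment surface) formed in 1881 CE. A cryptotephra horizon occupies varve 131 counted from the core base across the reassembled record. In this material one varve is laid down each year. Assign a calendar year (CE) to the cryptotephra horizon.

1538 CE

Total varves = 185 + 289 = 474.
Between varve 131 and the sediment surface there are 474 − 131 = 343 varves.
1881 − 343 = 1538 CE.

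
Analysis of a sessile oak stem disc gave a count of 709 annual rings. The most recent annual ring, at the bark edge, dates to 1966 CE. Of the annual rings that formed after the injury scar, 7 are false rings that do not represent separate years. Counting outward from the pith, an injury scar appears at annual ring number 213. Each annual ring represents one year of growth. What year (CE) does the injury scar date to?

The injury scar sits at annual ring 213 from the pith, so 709 − 213 = 496 annual rings formed after it.
Removing the 7 false annual rings leaves 496 − 7 = 489 true annual rings beyond the injury scar.
1966 − 489 = 1477 CE.

1477 CE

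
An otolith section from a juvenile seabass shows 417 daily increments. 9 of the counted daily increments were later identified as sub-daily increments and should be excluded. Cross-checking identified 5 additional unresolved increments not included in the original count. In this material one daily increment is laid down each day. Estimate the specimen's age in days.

413 days

After corrections the count is 417 − 9 + 5 = 413 daily increments.
At one daily increment per day, that is 413 days.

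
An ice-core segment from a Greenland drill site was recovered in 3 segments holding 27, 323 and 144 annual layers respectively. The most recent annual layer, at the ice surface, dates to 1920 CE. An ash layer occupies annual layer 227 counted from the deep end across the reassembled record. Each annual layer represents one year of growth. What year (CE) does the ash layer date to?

1653 CE

Total annual layers = 27 + 323 + 144 = 494.
Between annual layer 227 and the ice surface there are 494 − 227 = 267 annual layers.
The annual layer at the ice surface is 1920 CE, so the ash layer dates to 1920 − 267 = 1653 CE.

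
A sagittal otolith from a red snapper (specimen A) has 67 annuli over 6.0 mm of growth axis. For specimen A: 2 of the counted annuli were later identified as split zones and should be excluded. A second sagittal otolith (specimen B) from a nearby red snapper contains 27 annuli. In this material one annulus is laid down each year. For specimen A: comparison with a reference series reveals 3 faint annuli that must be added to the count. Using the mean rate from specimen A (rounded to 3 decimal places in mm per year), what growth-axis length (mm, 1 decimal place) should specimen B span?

Specimen A: after corrections the count is 67 − 2 + 3 = 68 annuli.
A: Mean rate = 6.0 mm / 68 years ≈ 0.088 mm per year.
Length of B = 0.088 × 27 = 2.4 mm.

2.4 mm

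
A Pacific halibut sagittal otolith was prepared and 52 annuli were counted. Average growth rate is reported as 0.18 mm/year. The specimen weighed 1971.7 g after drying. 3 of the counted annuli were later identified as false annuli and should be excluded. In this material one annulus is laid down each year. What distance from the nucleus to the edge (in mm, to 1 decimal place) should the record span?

True annulus count = 52 − 3 = 49.
Length ≈ 0.18 × 49 = 8.8 mm.

8.8 mm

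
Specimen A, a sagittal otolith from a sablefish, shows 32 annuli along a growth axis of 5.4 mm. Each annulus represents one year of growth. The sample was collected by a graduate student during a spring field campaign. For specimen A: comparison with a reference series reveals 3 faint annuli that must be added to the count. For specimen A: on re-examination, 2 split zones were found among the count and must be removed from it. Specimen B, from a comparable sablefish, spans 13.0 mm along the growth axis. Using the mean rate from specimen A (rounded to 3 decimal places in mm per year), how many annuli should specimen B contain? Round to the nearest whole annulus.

79 annuli

Specimen A: adjusted count: 32 − 2 + 3 = 33 annuli.
A: Extension rate ≈ 5.4 / 33 = 0.164 mm per year.
Specimen B: 13.0 mm / 0.164 mm per year = 79.27 years ≈ 79 annuli.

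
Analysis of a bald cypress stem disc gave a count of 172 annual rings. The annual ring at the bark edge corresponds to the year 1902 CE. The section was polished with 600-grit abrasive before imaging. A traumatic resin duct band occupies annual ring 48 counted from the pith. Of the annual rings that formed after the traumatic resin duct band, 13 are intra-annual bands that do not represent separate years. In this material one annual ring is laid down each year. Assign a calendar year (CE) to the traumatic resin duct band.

Between annual ring 48 and the bark edge there are 172 − 48 = 124 annual rings.
Excluding 13 false annual rings: 124 − 13 = 111.
1902 − 111 = 1791 CE.

1791 CE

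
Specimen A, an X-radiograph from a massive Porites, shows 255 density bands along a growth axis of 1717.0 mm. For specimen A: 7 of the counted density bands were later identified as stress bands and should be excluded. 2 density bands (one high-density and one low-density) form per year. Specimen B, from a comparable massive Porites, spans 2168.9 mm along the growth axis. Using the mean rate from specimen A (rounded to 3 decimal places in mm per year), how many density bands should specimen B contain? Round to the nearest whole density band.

Specimen A: true density band count = 255 − 7 = 248.
Specimen A: 248 density bands at 2 per year is 248 / 2 = 124 years.
A: Mean rate = 1717.0 mm / 124 years ≈ 13.847 mm per year.
For B, 2168.9 / 13.847 = 156.63 years; at 2 density bands per year that is 156.63 × 2 ≈ 313 density bands.

313 density bands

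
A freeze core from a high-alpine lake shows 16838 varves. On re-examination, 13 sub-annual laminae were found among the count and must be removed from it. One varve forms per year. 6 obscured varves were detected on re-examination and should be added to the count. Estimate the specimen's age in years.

Correcting the raw count gives 16838 − 13 + 6 = 16831 true varves.
One varve per year makes the duration 16831 years.

16831 years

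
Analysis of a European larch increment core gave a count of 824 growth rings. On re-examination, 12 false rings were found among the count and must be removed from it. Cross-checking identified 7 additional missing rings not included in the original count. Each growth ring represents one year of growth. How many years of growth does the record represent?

Adjusted count: 824 − 12 + 7 = 819 growth rings.
At one growth ring per year, that is 819 years.

819 years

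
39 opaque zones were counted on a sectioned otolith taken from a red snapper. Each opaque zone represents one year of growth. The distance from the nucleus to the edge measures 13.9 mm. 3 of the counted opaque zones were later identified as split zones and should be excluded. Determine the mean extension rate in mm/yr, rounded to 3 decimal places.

True opaque zone count = 39 − 3 = 36.
Extension rate ≈ 13.9 / 36 = 0.386 mm/yr.

0.386 mm/yr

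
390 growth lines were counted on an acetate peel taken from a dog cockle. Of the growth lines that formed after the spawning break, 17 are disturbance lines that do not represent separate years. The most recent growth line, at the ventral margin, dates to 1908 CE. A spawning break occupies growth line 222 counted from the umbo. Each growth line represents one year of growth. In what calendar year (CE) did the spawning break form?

1757 CE

Between growth line 222 and the ventral margin there are 390 − 222 = 168 growth lines.
Removing the 17 false growth lines leaves 168 − 17 = 151 true growth lines beyond the spawning break.
Counting back 151 years from 1908 CE places the spawning break in 1908 − 151 = 1757 CE.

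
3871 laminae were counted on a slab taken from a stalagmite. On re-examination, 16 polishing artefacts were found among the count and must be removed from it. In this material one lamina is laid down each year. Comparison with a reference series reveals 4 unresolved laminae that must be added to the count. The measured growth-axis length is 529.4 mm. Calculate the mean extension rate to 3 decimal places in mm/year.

0.137 mm/year

Correcting the raw count gives 3871 − 16 + 4 = 3859 true laminae.
Mean rate = 529.4 mm / 3859 years ≈ 0.137 mm/year.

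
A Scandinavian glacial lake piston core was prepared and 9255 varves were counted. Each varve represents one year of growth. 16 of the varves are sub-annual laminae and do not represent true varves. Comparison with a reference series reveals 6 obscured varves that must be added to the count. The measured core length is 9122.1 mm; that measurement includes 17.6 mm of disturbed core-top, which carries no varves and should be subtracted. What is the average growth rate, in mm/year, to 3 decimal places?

Adjusted count: 9255 − 16 + 6 = 9245 varves.
The growth record spans 9122.1 − 17.6 = 9104.5 mm.
9104.5 mm over 9245 years gives 9104.5 / 9245 ≈ 0.985 mm/year.

0.985 mm/year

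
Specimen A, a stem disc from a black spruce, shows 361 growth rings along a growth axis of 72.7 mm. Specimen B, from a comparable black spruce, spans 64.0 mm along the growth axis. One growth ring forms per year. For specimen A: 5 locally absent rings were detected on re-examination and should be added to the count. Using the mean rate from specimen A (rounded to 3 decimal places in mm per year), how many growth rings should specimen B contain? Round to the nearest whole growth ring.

Specimen A: true growth ring count = 361 + 5 = 366.
A: Mean rate = 72.7 mm / 366 years ≈ 0.199 mm/year.
Specimen B: 64.0 mm / 0.199 mm per year = 321.61 years ≈ 322 growth rings.

322 growth rings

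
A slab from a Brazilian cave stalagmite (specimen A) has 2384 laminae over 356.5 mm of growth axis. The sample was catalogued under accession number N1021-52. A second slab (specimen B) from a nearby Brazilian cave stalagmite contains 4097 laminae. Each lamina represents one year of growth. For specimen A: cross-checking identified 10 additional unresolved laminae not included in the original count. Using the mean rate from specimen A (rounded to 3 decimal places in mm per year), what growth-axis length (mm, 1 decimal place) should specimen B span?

610.5 mm

Specimen A: after corrections the count is 2384 + 10 = 2394 laminae.
A: 356.5 mm over 2394 years gives 356.5 / 2394 ≈ 0.149 mm/year.
Length of B = 0.149 × 4097 = 610.5 mm.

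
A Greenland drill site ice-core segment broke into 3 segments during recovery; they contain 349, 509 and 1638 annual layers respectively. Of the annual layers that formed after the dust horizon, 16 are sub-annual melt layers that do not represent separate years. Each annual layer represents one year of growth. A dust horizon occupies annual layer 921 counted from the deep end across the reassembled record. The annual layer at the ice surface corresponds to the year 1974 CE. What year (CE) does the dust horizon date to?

415 CE

Total annual layers = 349 + 509 + 1638 = 2496.
2496 − 921 = 1575 annual layers lie beyond the dust horizon toward the ice surface.
1575 − 16 false = 1559 true annual layers after the dust horizon.
Counting back 1559 years from 1974 CE places the dust horizon in 1974 − 1559 = 415 CE.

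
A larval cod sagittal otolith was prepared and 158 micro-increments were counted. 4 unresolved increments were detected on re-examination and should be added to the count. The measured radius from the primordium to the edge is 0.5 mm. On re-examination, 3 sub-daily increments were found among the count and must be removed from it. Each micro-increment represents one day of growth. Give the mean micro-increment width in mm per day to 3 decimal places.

Correcting the raw count gives 158 − 3 + 4 = 159 true micro-increments.
Extension rate ≈ 0.5 / 159 = 0.003 mm per day.

0.003 mm per day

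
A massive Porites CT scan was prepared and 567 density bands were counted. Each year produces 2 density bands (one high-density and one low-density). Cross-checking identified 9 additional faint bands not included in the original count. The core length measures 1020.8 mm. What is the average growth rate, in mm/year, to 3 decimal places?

3.544 mm/year

Adjusted count: 567 + 9 = 576 density bands.
With 2 density bands per year, 576 / 2 = 288 years.
1020.8 mm over 288 years gives 1020.8 / 288 ≈ 3.544 mm/year.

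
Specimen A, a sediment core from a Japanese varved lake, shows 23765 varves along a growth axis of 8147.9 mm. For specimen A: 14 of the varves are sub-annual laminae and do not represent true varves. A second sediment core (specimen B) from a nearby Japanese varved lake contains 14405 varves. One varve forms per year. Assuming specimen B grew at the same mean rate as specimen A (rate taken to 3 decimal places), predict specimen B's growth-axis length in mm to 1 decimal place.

Specimen A: after corrections the count is 23765 − 14 = 23751 varves.
A: Extension rate ≈ 8147.9 / 23751 = 0.343 mm/yr.
B's length ≈ 0.343 × 14405 = 4940.9 mm.

4940.9 mm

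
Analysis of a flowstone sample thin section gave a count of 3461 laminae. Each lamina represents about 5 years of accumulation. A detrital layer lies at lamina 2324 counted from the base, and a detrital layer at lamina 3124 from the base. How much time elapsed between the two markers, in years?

3124 − 2324 = 800 laminae lie between the two events.
Multiplying by 5 years per lamina: 800 × 5 = 4000 years.

4000 yr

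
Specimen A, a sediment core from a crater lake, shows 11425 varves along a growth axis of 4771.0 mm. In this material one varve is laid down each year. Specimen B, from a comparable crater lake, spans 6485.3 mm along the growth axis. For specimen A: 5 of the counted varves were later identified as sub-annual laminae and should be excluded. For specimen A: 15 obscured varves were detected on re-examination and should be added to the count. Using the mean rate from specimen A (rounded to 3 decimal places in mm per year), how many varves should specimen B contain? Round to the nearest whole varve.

Specimen A: correcting the raw count gives 11425 − 5 + 15 = 11435 true varves.
A: Mean rate = 4771.0 mm / 11435 years ≈ 0.417 mm/yr.
Specimen B: 6485.3 mm / 0.417 mm per year = 15552.28 years ≈ 15552 varves.

15552 varves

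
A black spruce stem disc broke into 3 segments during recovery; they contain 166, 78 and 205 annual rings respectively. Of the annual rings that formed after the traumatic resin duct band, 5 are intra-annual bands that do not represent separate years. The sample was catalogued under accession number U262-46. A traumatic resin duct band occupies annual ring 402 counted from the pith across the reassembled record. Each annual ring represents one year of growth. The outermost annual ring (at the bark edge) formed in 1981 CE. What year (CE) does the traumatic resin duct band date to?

Total annual rings = 166 + 78 + 205 = 449.
The traumatic resin duct band sits at annual ring 402 from the pith, so 449 − 402 = 47 annual rings formed after it.
Removing the 5 false annual rings leaves 47 − 5 = 42 true annual rings beyond the traumatic resin duct band.
The annual ring at the bark edge is 1981 CE, so the traumatic resin duct band dates to 1981 − 42 = 1939 CE.

1939 CE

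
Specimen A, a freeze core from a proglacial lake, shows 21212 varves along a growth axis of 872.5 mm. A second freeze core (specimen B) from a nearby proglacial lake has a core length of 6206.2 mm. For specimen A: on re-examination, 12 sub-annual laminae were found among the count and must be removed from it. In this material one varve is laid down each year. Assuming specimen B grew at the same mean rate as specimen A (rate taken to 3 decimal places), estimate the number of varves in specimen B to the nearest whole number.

Specimen A: correcting the raw count gives 21212 − 12 = 21200 true varves.
A: Mean rate = 872.5 mm / 21200 years ≈ 0.041 mm per year.
B spans 6206.2 / 0.041 = 151370.73 years ≈ 151371 varves.

151371 varves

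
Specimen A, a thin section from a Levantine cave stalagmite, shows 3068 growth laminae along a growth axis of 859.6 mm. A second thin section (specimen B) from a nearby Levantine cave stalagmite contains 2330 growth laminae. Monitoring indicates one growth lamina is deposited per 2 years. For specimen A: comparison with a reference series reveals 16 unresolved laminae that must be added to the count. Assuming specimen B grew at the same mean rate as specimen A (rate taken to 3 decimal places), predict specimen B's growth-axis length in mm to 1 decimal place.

Specimen A: true growth lamina count = 3068 + 16 = 3084.
Specimen A: at 2 years per growth lamina, 3084 × 2 = 6168 years.
A: 859.6 mm over 6168 years gives 859.6 / 6168 ≈ 0.139 mm/year.
Specimen B: 2330 growth laminae at 2 years each span 2330 × 2 = 4660 years. Length of B = 0.139 × 4660 = 647.7 mm.

647.7 mm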